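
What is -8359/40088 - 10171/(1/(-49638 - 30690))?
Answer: 32752540927385/40088 ≈ 8.1702e+8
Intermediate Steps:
-8359/40088 - 10171/(1/(-49638 - 30690)) = -8359*1/40088 - 10171/(1/(-80328)) = -8359/40088 - 10171/(-1/80328) = -8359/40088 - 10171*(-80328) = -8359/40088 + 817016088 = 32752540927385/40088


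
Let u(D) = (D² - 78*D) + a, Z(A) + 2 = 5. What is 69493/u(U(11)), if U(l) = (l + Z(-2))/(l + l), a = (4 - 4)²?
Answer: -8408653/5957 ≈ -1411.6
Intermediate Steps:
a = 0 (a = 0² = 0)
Z(A) = 3 (Z(A) = -2 + 5 = 3)
U(l) = (3 + l)/(2*l) (U(l) = (l + 3)/(l + l) = (3 + l)/((2*l)) = (3 + l)*(1/(2*l)) = (3 + l)/(2*l))
u(D) = D² - 78*D (u(D) = (D² - 78*D) + 0 = D² - 78*D)
69493/u(U(11)) = 69493/((((½)*(3 + 11)/11)*(-78 + (½)*(3 + 11)/11))) = 69493/((((½)*(1/11)*14)*(-78 + (½)*(1/11)*14))) = 69493/((7*(-78 + 7/11)/11)) = 69493/(((7/11)*(-851/11))) = 69493/(-5957/121) = 69493*(-121/5957) = -8408653/5957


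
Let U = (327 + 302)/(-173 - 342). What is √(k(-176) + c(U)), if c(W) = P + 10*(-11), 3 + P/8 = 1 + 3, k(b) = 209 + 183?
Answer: √290 ≈ 17.029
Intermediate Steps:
k(b) = 392
U = -629/515 (U = 629/(-515) = 629*(-1/515) = -629/515 ≈ -1.2214)
P = 8 (P = -24 + 8*(1 + 3) = -24 + 8*4 = -24 + 32 = 8)
c(W) = -102 (c(W) = 8 + 10*(-11) = 8 - 110 = -102)
√(k(-176) + c(U)) = √(392 - 102) = √290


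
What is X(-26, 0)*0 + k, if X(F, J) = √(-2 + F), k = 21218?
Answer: 21218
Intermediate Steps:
X(-26, 0)*0 + k = √(-2 - 26)*0 + 21218 = √(-28)*0 + 21218 = (2*I*√7)*0 + 21218 = 0 + 21218 = 21218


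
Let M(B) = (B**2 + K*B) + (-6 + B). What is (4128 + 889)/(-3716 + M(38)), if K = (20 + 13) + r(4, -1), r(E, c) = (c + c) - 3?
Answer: -5017/1176 ≈ -4.2662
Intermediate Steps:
r(E, c) = -3 + 2*c (r(E, c) = 2*c - 3 = -3 + 2*c)
K = 28 (K = (20 + 13) + (-3 + 2*(-1)) = 33 + (-3 - 2) = 33 - 5 = 28)
M(B) = -6 + B**2 + 29*B (M(B) = (B**2 + 28*B) + (-6 + B) = -6 + B**2 + 29*B)
(4128 + 889)/(-3716 + M(38)) = (4128 + 889)/(-3716 + (-6 + 38**2 + 29*38)) = 5017/(-3716 + (-6 + 1444 + 1102)) = 5017/(-3716 + 2540) = 5017/(-1176) = 5017*(-1/1176) = -5017/1176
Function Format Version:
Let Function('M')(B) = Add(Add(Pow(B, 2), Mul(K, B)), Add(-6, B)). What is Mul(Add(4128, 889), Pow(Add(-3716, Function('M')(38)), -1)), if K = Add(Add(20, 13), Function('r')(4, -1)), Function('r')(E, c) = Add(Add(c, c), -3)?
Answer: Rational(-5017, 1176) ≈ -4.2662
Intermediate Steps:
Function('r')(E, c) = Add(-3, Mul(2, c)) (Function('r')(E, c) = Add(Mul(2, c), -3) = Add(-3, Mul(2, c)))
K = 28 (K = Add(Add(20, 13), Add(-3, Mul(2, -1))) = Add(33, Add(-3, -2)) = Add(33, -5) = 28)
Function('M')(B) = Add(-6, Pow(B, 2), Mul(29, B)) (Function('M')(B) = Add(Add(Pow(B, 2), Mul(28, B)), Add(-6, B)) = Add(-6, Pow(B, 2), Mul(29, B)))
Mul(Add(4128, 889), Pow(Add(-3716, Function('M')(38)), -1)) = Mul(Add(4128, 889), Pow(Add(-3716, Add(-6, Pow(38, 2), Mul(29, 38))), -1)) = Mul(5017, Pow(Add(-3716, Add(-6, 1444, 1102)), -1)) = Mul(5017, Pow(Add(-3716, 2540), -1)) = Mul(5017, Pow(-1176, -1)) = Mul(5017, Rational(-1, 1176)) = Rational(-5017, 1176)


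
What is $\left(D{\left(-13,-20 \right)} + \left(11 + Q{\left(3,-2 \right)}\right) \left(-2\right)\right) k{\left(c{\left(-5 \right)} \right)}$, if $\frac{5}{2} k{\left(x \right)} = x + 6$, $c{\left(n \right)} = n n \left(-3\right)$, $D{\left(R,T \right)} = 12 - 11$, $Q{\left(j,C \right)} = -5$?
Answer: $\frac{1518}{5} \approx 303.6$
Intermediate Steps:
$D{\left(R,T \right)} = 1$
$c{\left(n \right)} = - 3 n^{2}$ ($c{\left(n \right)} = n^{2} \left(-3\right) = - 3 n^{2}$)
$k{\left(x \right)} = \frac{12}{5} + \frac{2 x}{5}$ ($k{\left(x \right)} = \frac{2 \left(x + 6\right)}{5} = \frac{2 \left(6 + x\right)}{5} = \frac{12}{5} + \frac{2 x}{5}$)
$\left(D{\left(-13,-20 \right)} + \left(11 + Q{\left(3,-2 \right)}\right) \left(-2\right)\right) k{\left(c{\left(-5 \right)} \right)} = \left(1 + \left(11 - 5\right) \left(-2\right)\right) \left(\frac{12}{5} + \frac{2 \left(- 3 \left(-5\right)^{2}\right)}{5}\right) = \left(1 + 6 \left(-2\right)\right) \left(\frac{12}{5} + \frac{2 \left(\left(-3\right) 25\right)}{5}\right) = \left(1 - 12\right) \left(\frac{12}{5} + \frac{2}{5} \left(-75\right)\right) = - 11 \left(\frac{12}{5} - 30\right) = \left(-11\right) \left(- \frac{138}{5}\right) = \frac{1518}{5}$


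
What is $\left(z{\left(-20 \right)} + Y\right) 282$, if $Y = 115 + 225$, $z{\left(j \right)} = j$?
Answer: $90240$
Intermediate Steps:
$Y = 340$
$\left(z{\left(-20 \right)} + Y\right) 282 = \left(-20 + 340\right) 282 = 320 \cdot 282 = 90240$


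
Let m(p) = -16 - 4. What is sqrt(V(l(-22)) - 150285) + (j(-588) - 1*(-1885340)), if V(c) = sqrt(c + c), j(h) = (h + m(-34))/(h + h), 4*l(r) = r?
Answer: 277145056/147 + sqrt(-150285 + I*sqrt(11)) ≈ 1.8853e+6 + 387.67*I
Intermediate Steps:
m(p) = -20
l(r) = r/4
j(h) = (-20 + h)/(2*h) (j(h) = (h - 20)/(h + h) = (-20 + h)/((2*h)) = (-20 + h)*(1/(2*h)) = (-20 + h)/(2*h))
V(c) = sqrt(2)*sqrt(c) (V(c) = sqrt(2*c) = sqrt(2)*sqrt(c))
sqrt(V(l(-22)) - 150285) + (j(-588) - 1*(-1885340)) = sqrt(sqrt(2)*sqrt((1/4)*(-22)) - 150285) + ((1/2)*(-20 - 588)/(-588) - 1*(-1885340)) = sqrt(sqrt(2)*sqrt(-11/2) - 150285) + ((1/2)*(-1/588)*(-608) + 1885340) = sqrt(sqrt(2)*(I*sqrt(22)/2) - 150285) + (76/147 + 1885340) = sqrt(I*sqrt(11) - 150285) + 277145056/147 = sqrt(-150285 + I*sqrt(11)) + 277145056/147 = 277145056/147 + sqrt(-150285 + I*sqrt(11))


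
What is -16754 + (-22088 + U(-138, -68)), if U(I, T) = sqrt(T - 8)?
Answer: -38842 + 2*I*sqrt(19) ≈ -38842.0 + 8.7178*I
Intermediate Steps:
U(I, T) = sqrt(-8 + T)
-16754 + (-22088 + U(-138, -68)) = -16754 + (-22088 + sqrt(-8 - 68)) = -16754 + (-22088 + sqrt(-76)) = -16754 + (-22088 + 2*I*sqrt(19)) = -38842 + 2*I*sqrt(19)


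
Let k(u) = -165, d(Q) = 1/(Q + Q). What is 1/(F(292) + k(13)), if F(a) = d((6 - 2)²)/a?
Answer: -9344/1541759 ≈ -0.0060606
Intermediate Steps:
d(Q) = 1/(2*Q)
F(a) = 1/(32*a) (F(a) = (1/(2*((6 - 2)²)))/a = (1/(2*(4²)))/a = ((½)/16)/a = ((½)*(1/16))/a = 1/(32*a))
1/(F(292) + k(13)) = 1/((1/32)/292 - 165) = 1/((1/32)*(1/292) - 165) = 1/(1/9344 - 165) = 1/(-1541759/9344) = -9344/1541759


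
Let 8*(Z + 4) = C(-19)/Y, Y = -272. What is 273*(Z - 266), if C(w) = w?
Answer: -160387773/2176 ≈ -73708.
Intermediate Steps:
Z = -8685/2176 (Z = -4 + (-19/(-272))/8 = -4 + (-19*(-1/272))/8 = -4 + (⅛)*(19/272) = -4 + 19/2176 = -8685/2176 ≈ -3.9913)
273*(Z - 266) = 273*(-8685/2176 - 266) = 273*(-587501/2176) = -160387773/2176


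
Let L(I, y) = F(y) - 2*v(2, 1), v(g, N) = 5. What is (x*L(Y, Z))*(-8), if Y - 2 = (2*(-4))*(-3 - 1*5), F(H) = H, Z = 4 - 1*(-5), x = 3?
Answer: 24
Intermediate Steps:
Z = 9 (Z = 4 + 5 = 9)
Y = 66 (Y = 2 + (2*(-4))*(-3 - 1*5) = 2 - 8*(-3 - 5) = 2 - 8*(-8) = 2 + 64 = 66)
L(I, y) = -10 + y (L(I, y) = y - 2*5 = y - 1*10 = y - 10 = -10 + y)
(x*L(Y, Z))*(-8) = (3*(-10 + 9))*(-8) = (3*(-1))*(-8) = -3*(-8) = 24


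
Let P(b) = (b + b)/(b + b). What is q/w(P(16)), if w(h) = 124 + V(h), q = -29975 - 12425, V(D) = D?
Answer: -1696/5 ≈ -339.20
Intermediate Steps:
P(b) = 1 (P(b) = (2*b)/((2*b)) = (2*b)*(1/(2*b)) = 1)
q = -42400
w(h) = 124 + h
q/w(P(16)) = -42400/(124 + 1) = -42400/125 = -42400*1/125 = -1696/5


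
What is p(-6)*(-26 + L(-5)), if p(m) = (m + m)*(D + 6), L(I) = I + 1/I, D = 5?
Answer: 20592/5 ≈ 4118.4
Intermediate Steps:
p(m) = 22*m (p(m) = (m + m)*(5 + 6) = (2*m)*11 = 22*m)
p(-6)*(-26 + L(-5)) = (22*(-6))*(-26 + (-5 + 1/(-5))) = -132*(-26 + (-5 - 1/5)) = -132*(-26 - 26/5) = -132*(-156/5) = 20592/5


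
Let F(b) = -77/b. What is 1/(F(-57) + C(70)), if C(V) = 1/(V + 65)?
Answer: 2565/3484 ≈ 0.73622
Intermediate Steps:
C(V) = 1/(65 + V)
1/(F(-57) + C(70)) = 1/(-77/(-57) + 1/(65 + 70)) = 1/(-77*(-1/57) + 1/135) = 1/(77/57 + 1/135) = 1/(3484/2565) = 2565/3484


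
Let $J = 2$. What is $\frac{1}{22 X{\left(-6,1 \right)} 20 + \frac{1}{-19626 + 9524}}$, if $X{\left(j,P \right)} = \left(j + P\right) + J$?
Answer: $- \frac{10102}{13334641} \approx -0.00075758$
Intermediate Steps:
$X{\left(j,P \right)} = 2 + P + j$ ($X{\left(j,P \right)} = \left(j + P\right) + 2 = \left(P + j\right) + 2 = 2 + P + j$)
$\frac{1}{22 X{\left(-6,1 \right)} 20 + \frac{1}{-19626 + 9524}} = \frac{1}{22 \left(2 + 1 - 6\right) 20 + \frac{1}{-19626 + 9524}} = \frac{1}{22 \left(-3\right) 20 + \frac{1}{-10102}} = \frac{1}{\left(-66\right) 20 - \frac{1}{10102}} = \frac{1}{-1320 - \frac{1}{10102}} = \frac{1}{- \frac{13334641}{10102}} = - \frac{10102}{13334641}$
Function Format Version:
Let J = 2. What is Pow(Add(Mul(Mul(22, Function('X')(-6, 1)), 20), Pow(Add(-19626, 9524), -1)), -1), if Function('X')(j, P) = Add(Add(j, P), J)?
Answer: Rational(-10102, 13334641) ≈ -0.00075758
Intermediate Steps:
Function('X')(j, P) = Add(2, P, j) (Function('X')(j, P) = Add(Add(j, P), 2) = Add(Add(P, j), 2) = Add(2, P, j))
Pow(Add(Mul(Mul(22, Function('X')(-6, 1)), 20), Pow(Add(-19626, 9524), -1)), -1) = Pow(Add(Mul(Mul(22, Add(2, 1, -6)), 20), Pow(Add(-19626, 9524), -1)), -1) = Pow(Add(Mul(Mul(22, -3), 20), Pow(-10102, -1)), -1) = Pow(Add(Mul(-66, 20), Rational(-1, 10102)), -1) = Pow(Add(-1320, Rational(-1, 10102)), -1) = Pow(Rational(-13334641, 10102), -1) = Rational(-10102, 13334641)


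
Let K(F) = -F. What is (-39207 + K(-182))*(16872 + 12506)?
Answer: -1146476450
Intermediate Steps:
(-39207 + K(-182))*(16872 + 12506) = (-39207 - 1*(-182))*(16872 + 12506) = (-39207 + 182)*29378 = -39025*29378 = -1146476450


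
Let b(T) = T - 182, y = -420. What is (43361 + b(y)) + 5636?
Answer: 48395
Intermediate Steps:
b(T) = -182 + T
(43361 + b(y)) + 5636 = (43361 + (-182 - 420)) + 5636 = (43361 - 602) + 5636 = 42759 + 5636 = 48395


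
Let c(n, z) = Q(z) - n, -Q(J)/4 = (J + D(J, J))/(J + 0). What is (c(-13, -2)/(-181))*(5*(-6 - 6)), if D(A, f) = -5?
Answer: -60/181 ≈ -0.33149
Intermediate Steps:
Q(J) = -4*(-5 + J)/J (Q(J) = -4*(J - 5)/(J + 0) = -4*(-5 + J)/J)
c(n, z) = -4 - n + 20/z (c(n, z) = (-4 + 20/z) - n = -4 - n + 20/z)
(c(-13, -2)/(-181))*(5*(-6 - 6)) = ((-4 - 1*(-13) + 20/(-2))/(-181))*(5*(-6 - 6)) = ((-4 + 13 + 20*(-½))*(-1/181))*(5*(-12)) = ((-4 + 13 - 10)*(-1/181))*(-60) = -1*(-1/181)*(-60) = (1/181)*(-60) = -60/181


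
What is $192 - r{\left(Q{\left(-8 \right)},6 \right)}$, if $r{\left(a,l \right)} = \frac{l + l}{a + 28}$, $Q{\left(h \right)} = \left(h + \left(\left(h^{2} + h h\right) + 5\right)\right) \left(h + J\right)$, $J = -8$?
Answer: $\frac{94659}{493} \approx 192.01$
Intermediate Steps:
$Q{\left(h \right)} = \left(-8 + h\right) \left(5 + h + 2 h^{2}\right)$ ($Q{\left(h \right)} = \left(h + \left(\left(h^{2} + h h\right) + 5\right)\right) \left(h - 8\right) = \left(h + \left(\left(h^{2} + h^{2}\right) + 5\right)\right) \left(-8 + h\right) = \left(h + \left(2 h^{2} + 5\right)\right) \left(-8 + h\right) = \left(h + \left(5 + 2 h^{2}\right)\right) \left(-8 + h\right) = \left(5 + h + 2 h^{2}\right) \left(-8 + h\right) = \left(-8 + h\right) \left(5 + h + 2 h^{2}\right)$)
$r{\left(a,l \right)} = \frac{2 l}{28 + a}$
$192 - r{\left(Q{\left(-8 \right)},6 \right)} = 192 - 2 \cdot 6 \frac{1}{28 - \left(16 + 960 + 1024\right)} = 192 - 2 \cdot 6 \frac{1}{28 + \left(-40 - 960 + 24 + 2 \left(-512\right)\right)} = 192 - 2 \cdot 6 \frac{1}{28 - 2000} = 192 - 2 \cdot 6 \frac{1}{-1972} = 192 - 2 \cdot 6 \left(- \frac{1}{1972}\right) = 192 - - \frac{3}{493} = 192 + \frac{3}{493} = \frac{94659}{493}$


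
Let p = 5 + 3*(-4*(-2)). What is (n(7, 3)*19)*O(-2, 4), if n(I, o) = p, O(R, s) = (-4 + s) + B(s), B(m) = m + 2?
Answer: 3306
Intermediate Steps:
B(m) = 2 + m
O(R, s) = -2 + 2*s (O(R, s) = (-4 + s) + (2 + s) = -2 + 2*s)
p = 29 (p = 5 + 3*8 = 5 + 24 = 29)
n(I, o) = 29
(n(7, 3)*19)*O(-2, 4) = (29*19)*(-2 + 2*4) = 551*(-2 + 8) = 551*6 = 3306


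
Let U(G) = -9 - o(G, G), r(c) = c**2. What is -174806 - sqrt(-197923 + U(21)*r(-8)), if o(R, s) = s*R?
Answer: -174806 - 7*I*sqrt(4627) ≈ -1.7481e+5 - 476.15*I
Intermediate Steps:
o(R, s) = R*s
U(G) = -9 - G**2 (U(G) = -9 - G*G = -9 - G**2)
-174806 - sqrt(-197923 + U(21)*r(-8)) = -174806 - sqrt(-197923 + (-9 - 1*21**2)*(-8)**2) = -174806 - sqrt(-197923 + (-9 - 1*441)*64) = -174806 - sqrt(-197923 + (-9 - 441)*64) = -174806 - sqrt(-197923 - 450*64) = -174806 - sqrt(-197923 - 28800) = -174806 - sqrt(-226723) = -174806 - 7*I*sqrt(4627)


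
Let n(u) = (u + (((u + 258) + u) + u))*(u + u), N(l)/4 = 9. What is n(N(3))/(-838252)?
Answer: -7236/209563 ≈ -0.034529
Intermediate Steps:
N(l) = 36 (N(l) = 4*9 = 36)
n(u) = 2*u*(258 + 4*u) (n(u) = (u + (((258 + u) + u) + u))*(2*u) = (u + ((258 + 2*u) + u))*(2*u) = (u + (258 + 3*u))*(2*u) = (258 + 4*u)*(2*u) = 2*u*(258 + 4*u))
n(N(3))/(-838252) = (4*36*(129 + 2*36))/(-838252) = (4*36*(129 + 72))*(-1/838252) = (4*36*201)*(-1/838252) = 28944*(-1/838252) = -7236/209563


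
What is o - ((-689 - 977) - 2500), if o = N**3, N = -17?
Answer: -747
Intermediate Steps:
o = -4913 (o = (-17)**3 = -4913)
o - ((-689 - 977) - 2500) = -4913 - ((-689 - 977) - 2500) = -4913 - (-1666 - 2500) = -4913 - 1*(-4166) = -4913 + 4166 = -747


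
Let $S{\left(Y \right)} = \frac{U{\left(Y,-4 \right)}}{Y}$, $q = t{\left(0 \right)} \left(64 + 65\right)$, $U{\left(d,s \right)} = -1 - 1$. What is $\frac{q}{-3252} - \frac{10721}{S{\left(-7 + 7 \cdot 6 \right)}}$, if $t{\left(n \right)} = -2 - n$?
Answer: $\frac{50844364}{271} \approx 1.8762 \cdot 10^{5}$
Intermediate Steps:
$U{\left(d,s \right)} = -2$
$q = -258$ ($q = \left(-2 - 0\right) \left(64 + 65\right) = \left(-2 + 0\right) 129 = \left(-2\right) 129 = -258$)
$S{\left(Y \right)} = - \frac{2}{Y}$
$\frac{q}{-3252} - \frac{10721}{S{\left(-7 + 7 \cdot 6 \right)}} = - \frac{258}{-3252} - \frac{10721}{\left(-2\right) \frac{1}{-7 + 7 \cdot 6}} = \left(-258\right) \left(- \frac{1}{3252}\right) - \frac{10721}{\left(-2\right) \frac{1}{-7 + 42}} = \frac{43}{542} - \frac{10721}{\left(-2\right) \frac{1}{35}} = \frac{43}{542} - \frac{10721}{- \frac{2}{35}} = \frac{43}{542} - - \frac{375235}{2} = \frac{43}{542} + \frac{375235}{2} = \frac{50844364}{271}$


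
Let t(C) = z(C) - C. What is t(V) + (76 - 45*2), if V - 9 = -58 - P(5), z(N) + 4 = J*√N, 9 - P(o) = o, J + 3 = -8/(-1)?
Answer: 35 + 5*I*√53 ≈ 35.0 + 36.401*I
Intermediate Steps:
J = 5 (J = -3 - 8/(-1) = -3 - 8*(-1) = -3 + 8 = 5)
P(o) = 9 - o
z(N) = -4 + 5*√N
V = -53 (V = 9 + (-58 - (9 - 1*5)) = 9 + (-58 - (9 - 5)) = 9 + (-58 - 1*4) = 9 + (-58 - 4) = 9 - 62 = -53)
t(C) = -4 - C + 5*√C (t(C) = (-4 + 5*√C) - C = -4 - C + 5*√C)
t(V) + (76 - 45*2) = (-4 - 1*(-53) + 5*√(-53)) + (76 - 45*2) = (-4 + 53 + 5*(I*√53)) + (76 - 90) = (-4 + 53 + 5*I*√53) - 14 = (49 + 5*I*√53) - 14 = 35 + 5*I*√53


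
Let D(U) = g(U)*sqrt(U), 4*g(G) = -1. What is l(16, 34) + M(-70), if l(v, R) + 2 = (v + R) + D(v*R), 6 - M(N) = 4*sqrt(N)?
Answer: 54 - sqrt(34) - 4*I*sqrt(70) ≈ 48.169 - 33.466*I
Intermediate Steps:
g(G) = -1/4 (g(G) = (1/4)*(-1) = -1/4)
D(U) = -sqrt(U)/4
M(N) = 6 - 4*sqrt(N)
l(v, R) = -2 + R + v - sqrt(R*v)/4 (l(v, R) = -2 + ((v + R) - sqrt(R*v)/4) = -2 + ((R + v) - sqrt(R*v)/4) = -2 + (R + v - sqrt(R*v)/4) = -2 + R + v - sqrt(R*v)/4)
l(16, 34) + M(-70) = (-2 + 34 + 16 - 4*sqrt(34)/4) + (6 - 4*I*sqrt(70)) = (-2 + 34 + 16 - sqrt(34)) + (6 - 4*I*sqrt(70)) = (48 - sqrt(34)) + (6 - 4*I*sqrt(70)) = 54 - sqrt(34) - 4*I*sqrt(70)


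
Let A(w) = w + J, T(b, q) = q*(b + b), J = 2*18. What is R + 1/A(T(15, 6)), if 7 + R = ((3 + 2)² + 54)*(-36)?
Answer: -615815/216 ≈ -2851.0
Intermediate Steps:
J = 36
T(b, q) = 2*b*q (T(b, q) = q*(2*b) = 2*b*q)
A(w) = 36 + w (A(w) = w + 36 = 36 + w)
R = -2851 (R = -7 + ((3 + 2)² + 54)*(-36) = -7 + (5² + 54)*(-36) = -7 + (25 + 54)*(-36) = -7 + 79*(-36) = -7 - 2844 = -2851)
R + 1/A(T(15, 6)) = -2851 + 1/(36 + 2*15*6) = -2851 + 1/(36 + 180) = -2851 + 1/216 = -615815/216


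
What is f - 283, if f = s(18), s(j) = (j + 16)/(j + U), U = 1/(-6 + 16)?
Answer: -50883/181 ≈ -281.12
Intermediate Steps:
U = 1/10 ≈ 0.10000
s(j) = (16 + j)/(1/10 + j) (s(j) = (j + 16)/(j + 1/10) = (16 + j)/(1/10 + j))
f = 340/181 (f = 10*(16 + 18)/(1 + 10*18) = 10*34/(1 + 180) = 10*34/181 = 10*(1/181)*34 = 340/181 ≈ 1.8785)
f - 283 = 340/181 - 283 = -50883/181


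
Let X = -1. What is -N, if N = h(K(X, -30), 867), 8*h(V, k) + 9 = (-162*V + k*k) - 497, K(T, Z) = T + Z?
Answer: -756205/8 ≈ -94526.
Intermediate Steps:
h(V, k) = -253/4 - 81*V/4 + k²/8 (h(V, k) = -9/8 + ((-162*V + k*k) - 497)/8 = -9/8 + ((-162*V + k²) - 497)/8 = -9/8 + ((k² - 162*V) - 497)/8 = -9/8 + (-497 + k² - 162*V)/8 = -9/8 + (-497/8 - 81*V/4 + k²/8) = -253/4 - 81*V/4 + k²/8)
N = 756205/8 (N = -253/4 - 81*(-1 - 30)/4 + (⅛)*867² = -253/4 - 81/4*(-31) + (⅛)*751689 = -253/4 + 2511/4 + 751689/8 = 756205/8 ≈ 94526.)
-N = -1*756205/8 = -756205/8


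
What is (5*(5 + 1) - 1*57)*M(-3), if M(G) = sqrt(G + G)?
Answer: -27*I*sqrt(6) ≈ -66.136*I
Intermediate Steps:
M(G) = sqrt(2)*sqrt(G) (M(G) = sqrt(2*G) = sqrt(2)*sqrt(G))
(5*(5 + 1) - 1*57)*M(-3) = (5*(5 + 1) - 1*57)*(sqrt(2)*sqrt(-3)) = (5*6 - 57)*(sqrt(2)*(I*sqrt(3))) = (30 - 57)*(I*sqrt(6)) = -27*I*sqrt(6)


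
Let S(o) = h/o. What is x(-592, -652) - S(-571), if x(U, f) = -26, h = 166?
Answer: -14680/571 ≈ -25.709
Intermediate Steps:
S(o) = 166/o
x(-592, -652) - S(-571) = -26 - 166/(-571) = -26 - 166*(-1)/571 = -26 - 1*(-166/571) = -26 + 166/571 = -14680/571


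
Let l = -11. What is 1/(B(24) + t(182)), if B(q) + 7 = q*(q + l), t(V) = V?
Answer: 1/487 ≈ 0.0020534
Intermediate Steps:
B(q) = -7 + q*(-11 + q) (B(q) = -7 + q*(q - 11) = -7 + q*(-11 + q))
1/(B(24) + t(182)) = 1/((-7 + 24² - 11*24) + 182) = 1/((-7 + 576 - 264) + 182) = 1/(305 + 182) = 1/487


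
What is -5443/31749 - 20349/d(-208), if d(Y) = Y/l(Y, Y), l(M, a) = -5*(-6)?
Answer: 9690339943/3301896 ≈ 2934.8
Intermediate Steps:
l(M, a) = 30
d(Y) = Y/30
-5443/31749 - 20349/d(-208) = -5443/31749 - 20349/((1/30)*(-208)) = -5443*1/31749 - 20349/(-104/15) = -5443/31749 - 20349*(-15/104) = -5443/31749 + 305235/104 = 9690339943/3301896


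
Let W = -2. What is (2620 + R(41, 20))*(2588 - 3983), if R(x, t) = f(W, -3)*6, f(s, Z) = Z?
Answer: -3629790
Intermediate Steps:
R(x, t) = -18 (R(x, t) = -3*6 = -18)
(2620 + R(41, 20))*(2588 - 3983) = (2620 - 18)*(2588 - 3983) = 2602*(-1395) = -3629790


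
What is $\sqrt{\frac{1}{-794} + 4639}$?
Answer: $\frac{\sqrt{2924591810}}{794} \approx 68.11$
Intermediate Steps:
$\sqrt{\frac{1}{-794} + 4639} = \sqrt{- \frac{1}{794} + 4639} = \sqrt{\frac{3683365}{794}} = \frac{\sqrt{2924591810}}{794}$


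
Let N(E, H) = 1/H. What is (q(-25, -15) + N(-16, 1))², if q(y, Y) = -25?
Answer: 576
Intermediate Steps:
(q(-25, -15) + N(-16, 1))² = (-25 + 1/1)² = (-25 + 1)² = (-24)² = 576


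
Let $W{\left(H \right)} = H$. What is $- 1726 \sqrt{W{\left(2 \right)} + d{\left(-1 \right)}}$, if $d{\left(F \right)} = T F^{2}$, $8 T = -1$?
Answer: $- \frac{863 \sqrt{30}}{2} \approx -2363.4$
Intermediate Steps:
$T = - \frac{1}{8}$ ($T = \frac{1}{8} \left(-1\right) = - \frac{1}{8} \approx -0.125$)
$d{\left(F \right)} = - \frac{F^{2}}{8}$
$- 1726 \sqrt{W{\left(2 \right)} + d{\left(-1 \right)}} = - 1726 \sqrt{2 - \frac{\left(-1\right)^{2}}{8}} = - 1726 \sqrt{2 - \frac{1}{8}} = - 1726 \sqrt{\frac{15}{8}} = - 1726 \frac{\sqrt{30}}{4} = - \frac{863 \sqrt{30}}{2}$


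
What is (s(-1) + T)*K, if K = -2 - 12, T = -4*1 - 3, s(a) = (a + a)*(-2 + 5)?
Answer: 182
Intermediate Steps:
s(a) = 6*a (s(a) = (2*a)*3 = 6*a)
T = -7 (T = -4 - 3 = -7)
K = -14
(s(-1) + T)*K = (6*(-1) - 7)*(-14) = (-6 - 7)*(-14) = -13*(-14) = 182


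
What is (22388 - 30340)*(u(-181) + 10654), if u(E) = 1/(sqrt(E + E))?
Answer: -84720608 + 3976*I*sqrt(362)/181 ≈ -8.4721e+7 + 417.95*I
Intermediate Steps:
u(E) = sqrt(2)/(2*sqrt(E)) (u(E) = 1/(sqrt(2*E)) = 1/(sqrt(2)*sqrt(E)) = sqrt(2)/(2*sqrt(E)))
(22388 - 30340)*(u(-181) + 10654) = (22388 - 30340)*(sqrt(2)/(2*sqrt(-181)) + 10654) = -7952*(sqrt(2)*(-I*sqrt(181)/181)/2 + 10654) = -7952*(-I*sqrt(362)/362 + 10654) = -7952*(10654 - I*sqrt(362)/362) = -84720608 + 3976*I*sqrt(362)/181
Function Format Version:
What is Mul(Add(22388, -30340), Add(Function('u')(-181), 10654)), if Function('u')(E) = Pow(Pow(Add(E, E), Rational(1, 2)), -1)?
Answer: Add(-84720608, Mul(Rational(3976, 181), I, Pow(362, Rational(1, 2)))) ≈ Add(-8.4721e+7, Mul(417.95, I))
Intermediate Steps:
Function('u')(E) = Mul(Rational(1, 2), Pow(2, Rational(1, 2)), Pow(E, Rational(-1, 2))) (Function('u')(E) = Pow(Pow(Mul(2, E), Rational(1, 2)), -1) = Pow(Mul(Pow(2, Rational(1, 2)), Pow(E, Rational(1, 2))), -1) = Mul(Rational(1, 2), Pow(2, Rational(1, 2)), Pow(E, Rational(-1, 2))))
Mul(Add(22388, -30340), Add(Function('u')(-181), 10654)) = Mul(Add(22388, -30340), Add(Mul(Rational(1, 2), Pow(2, Rational(1, 2)), Pow(-181, Rational(-1, 2))), 10654)) = Mul(-7952, Add(Mul(Rational(1, 2), Pow(2, Rational(1, 2)), Mul(Rational(-1, 181), I, Pow(181, Rational(1, 2)))), 10654)) = Mul(-7952, Add(Mul(Rational(-1, 362), I, Pow(362, Rational(1, 2))), 10654)) = Mul(-7952, Add(10654, Mul(Rational(-1, 362), I, Pow(362, Rational(1, 2))))) = Add(-84720608, Mul(Rational(3976, 181), I, Pow(362, Rational(1, 2))))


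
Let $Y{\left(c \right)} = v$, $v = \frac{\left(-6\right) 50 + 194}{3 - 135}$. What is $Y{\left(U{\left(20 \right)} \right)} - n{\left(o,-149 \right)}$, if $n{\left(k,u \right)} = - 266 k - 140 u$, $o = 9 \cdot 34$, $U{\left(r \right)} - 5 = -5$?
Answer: $\frac{3995429}{66} \approx 60537.0$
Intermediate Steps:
$U{\left(r \right)} = 0$ ($U{\left(r \right)} = 5 - 5 = 0$)
$v = \frac{53}{66}$ ($v = \frac{-300 + 194}{-132} = \left(-106\right) \left(- \frac{1}{132}\right) = \frac{53}{66} \approx 0.80303$)
$o = 306$
$Y{\left(c \right)} = \frac{53}{66}$
$Y{\left(U{\left(20 \right)} \right)} - n{\left(o,-149 \right)} = \frac{53}{66} - \left(\left(-266\right) 306 - -20860\right) = \frac{53}{66} - \left(-81396 + 20860\right) = \frac{53}{66} - -60536 = \frac{53}{66} + 60536 = \frac{3995429}{66}$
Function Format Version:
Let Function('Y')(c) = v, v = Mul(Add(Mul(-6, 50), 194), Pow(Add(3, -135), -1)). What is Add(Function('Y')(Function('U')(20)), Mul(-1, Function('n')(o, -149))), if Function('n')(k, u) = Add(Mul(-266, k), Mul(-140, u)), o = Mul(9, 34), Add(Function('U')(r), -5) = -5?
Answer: Rational(3995429, 66) ≈ 60537.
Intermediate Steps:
Function('U')(r) = 0 (Function('U')(r) = Add(5, -5) = 0)
v = Rational(53, 66) (v = Mul(Add(-300, 194), Pow(-132, -1)) = Mul(-106, Rational(-1, 132)) = Rational(53, 66) ≈ 0.80303)
o = 306
Function('Y')(c) = Rational(53, 66)
Add(Function('Y')(Function('U')(20)), Mul(-1, Function('n')(o, -149))) = Add(Rational(53, 66), Mul(-1, Add(Mul(-266, 306), Mul(-140, -149)))) = Add(Rational(53, 66), Mul(-1, Add(-81396, 20860))) = Add(Rational(53, 66), Mul(-1, -60536)) = Add(Rational(53, 66), 60536) = Rational(3995429, 66)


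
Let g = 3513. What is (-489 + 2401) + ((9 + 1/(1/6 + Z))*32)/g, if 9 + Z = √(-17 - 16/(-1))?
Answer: 6370088168/3331495 - 384*I/3331495 ≈ 1912.1 - 0.00011526*I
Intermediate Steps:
Z = -9 + I (Z = -9 + √(-17 - 16/(-1)) = -9 + √(-17 - 16*(-1)) = -9 + √(-17 + 16) = -9 + √(-1) = -9 + I ≈ -9.0 + 1.0*I)
(-489 + 2401) + ((9 + 1/(1/6 + Z))*32)/g = (-489 + 2401) + ((9 + 1/(1/6 + (-9 + I)))*32)/3513 = 1912 + ((9 + 1/(⅙ + (-9 + I)))*32)*(1/3513) = 1912 + ((9 + 1/(-53/6 + I))*32)*(1/3513) = 1912 + ((9 + 36*(-53/6 - I)/2845)*32)*(1/3513) = 1912 + (288 + 1152*(-53/6 - I)/2845)*(1/3513) = 1912 + (96/1171 + 384*(-53/6 - I)/3331495) = 2239048/1171 + 384*(-53/6 - I)/3331495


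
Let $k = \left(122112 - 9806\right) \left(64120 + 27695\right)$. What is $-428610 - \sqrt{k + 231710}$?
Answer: $-428610 - 10 \sqrt{103116071} \approx -5.3016 \cdot 10^{5}$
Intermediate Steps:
$k = 10311375390$ ($k = 112306 \cdot 91815 = 10311375390$)
$-428610 - \sqrt{k + 231710} = -428610 - \sqrt{10311375390 + 231710} = -428610 - \sqrt{10311607100} = -428610 - 10 \sqrt{103116071}$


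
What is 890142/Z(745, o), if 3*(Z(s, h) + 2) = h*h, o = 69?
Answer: 890142/1585 ≈ 561.60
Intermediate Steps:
Z(s, h) = -2 + h²/3 (Z(s, h) = -2 + (h*h)/3 = -2 + h²/3)
890142/Z(745, o) = 890142/(-2 + (⅓)*69²) = 890142/(-2 + (⅓)*4761) = 890142/(-2 + 1587) = 890142/1585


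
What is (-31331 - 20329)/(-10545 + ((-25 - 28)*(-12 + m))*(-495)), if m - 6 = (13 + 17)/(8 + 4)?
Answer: 6888/13649 ≈ 0.50465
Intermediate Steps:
m = 17/2 (m = 6 + (13 + 17)/(8 + 4) = 6 + 30/12 = 6 + 30*(1/12) = 6 + 5/2 = 17/2 ≈ 8.5000)
(-31331 - 20329)/(-10545 + ((-25 - 28)*(-12 + m))*(-495)) = (-31331 - 20329)/(-10545 + ((-25 - 28)*(-12 + 17/2))*(-495)) = -51660/(-10545 - 53*(-7/2)*(-495)) = -51660/(-10545 + (371/2)*(-495)) = -51660/(-10545 - 183645/2) = -51660/(-204735/2) = -51660*(-2/204735) = 6888/13649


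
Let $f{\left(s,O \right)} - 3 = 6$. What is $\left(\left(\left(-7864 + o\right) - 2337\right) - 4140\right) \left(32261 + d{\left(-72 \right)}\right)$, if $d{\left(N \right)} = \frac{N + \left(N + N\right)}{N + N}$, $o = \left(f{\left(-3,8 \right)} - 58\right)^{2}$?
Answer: $-385214250$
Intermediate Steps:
$f{\left(s,O \right)} = 9$ ($f{\left(s,O \right)} = 3 + 6 = 9$)
$o = 2401$ ($o = \left(9 - 58\right)^{2} = \left(-49\right)^{2} = 2401$)
$d{\left(N \right)} = \frac{3}{2}$ ($d{\left(N \right)} = \frac{N + 2 N}{2 N} = 3 N \frac{1}{2 N} = \frac{3}{2}$)
$\left(\left(\left(-7864 + o\right) - 2337\right) - 4140\right) \left(32261 + d{\left(-72 \right)}\right) = \left(\left(\left(-7864 + 2401\right) - 2337\right) - 4140\right) \left(32261 + \frac{3}{2}\right) = \left(\left(-5463 - 2337\right) - 4140\right) \frac{64525}{2} = \left(-7800 - 4140\right) \frac{64525}{2} = \left(-11940\right) \frac{64525}{2} = -385214250$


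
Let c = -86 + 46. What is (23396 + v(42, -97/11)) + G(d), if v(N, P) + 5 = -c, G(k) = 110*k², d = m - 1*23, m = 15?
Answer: 30471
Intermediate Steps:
c = -40
d = -8 (d = 15 - 1*23 = 15 - 23 = -8)
v(N, P) = 35 (v(N, P) = -5 - 1*(-40) = -5 + 40 = 35)
(23396 + v(42, -97/11)) + G(d) = (23396 + 35) + 110*(-8)² = 23431 + 110*64 = 23431 + 7040 = 30471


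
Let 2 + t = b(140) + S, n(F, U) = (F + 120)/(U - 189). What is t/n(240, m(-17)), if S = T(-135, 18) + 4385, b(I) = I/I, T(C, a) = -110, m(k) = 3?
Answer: -66247/30 ≈ -2208.2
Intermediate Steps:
n(F, U) = (120 + F)/(-189 + U)
b(I) = 1
S = 4275 (S = -110 + 4385 = 4275)
t = 4274 (t = -2 + (1 + 4275) = -2 + 4276 = 4274)
t/n(240, m(-17)) = 4274/(((120 + 240)/(-189 + 3))) = 4274/((360/(-186))) = 4274/((-1/186*360)) = 4274/(-60/31) = 4274*(-31/60) = -66247/30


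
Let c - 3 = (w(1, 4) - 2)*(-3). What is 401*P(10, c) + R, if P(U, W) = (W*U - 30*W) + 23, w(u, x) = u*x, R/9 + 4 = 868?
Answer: 41059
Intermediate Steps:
R = 7776 (R = -36 + 9*868 = -36 + 7812 = 7776)
c = -3 (c = 3 + (1*4 - 2)*(-3) = 3 + (4 - 2)*(-3) = 3 + 2*(-3) = 3 - 6 = -3)
P(U, W) = 23 - 30*W + U*W (P(U, W) = (U*W - 30*W) + 23 = (-30*W + U*W) + 23 = 23 - 30*W + U*W)
401*P(10, c) + R = 401*(23 - 30*(-3) + 10*(-3)) + 7776 = 401*(23 + 90 - 30) + 7776 = 401*83 + 7776 = 33283 + 7776 = 41059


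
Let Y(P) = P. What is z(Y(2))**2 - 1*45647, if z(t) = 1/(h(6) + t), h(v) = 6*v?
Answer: -65914267/1444 ≈ -45647.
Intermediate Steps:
z(t) = 1/(36 + t) (z(t) = 1/(6*6 + t) = 1/(36 + t))
z(Y(2))**2 - 1*45647 = (1/(36 + 2))**2 - 1*45647 = (1/38)**2 - 45647 = 1/1444 - 45647 = -65914267/1444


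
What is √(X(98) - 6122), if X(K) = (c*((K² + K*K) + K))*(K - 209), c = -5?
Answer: 2*√2677177 ≈ 3272.4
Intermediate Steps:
X(K) = (-209 + K)*(-10*K² - 5*K) (X(K) = (-5*((K² + K*K) + K))*(K - 209) = (-5*((K² + K²) + K))*(-209 + K) = (-5*(2*K² + K))*(-209 + K) = (-5*(K + 2*K²))*(-209 + K) = (-10*K² - 5*K)*(-209 + K) = (-209 + K)*(-10*K² - 5*K))
√(X(98) - 6122) = √(5*98*(209 - 2*98² + 417*98) - 6122) = √(5*98*(209 - 2*9604 + 40866) - 6122) = √(5*98*(209 - 19208 + 40866) - 6122) = √(5*98*21867 - 6122) = √(10714830 - 6122) = √10708708 = 2*√2677177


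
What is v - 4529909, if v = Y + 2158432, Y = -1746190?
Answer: -4117667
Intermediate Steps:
v = 412242 (v = -1746190 + 2158432 = 412242)
v - 4529909 = 412242 - 4529909 = -4117667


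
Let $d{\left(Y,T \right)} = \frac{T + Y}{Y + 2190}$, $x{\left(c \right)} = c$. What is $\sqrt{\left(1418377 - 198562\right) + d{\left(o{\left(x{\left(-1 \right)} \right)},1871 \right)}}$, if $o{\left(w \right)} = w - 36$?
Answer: $\frac{\sqrt{5654345377937}}{2153} \approx 1104.5$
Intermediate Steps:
$o{\left(w \right)} = -36 + w$
$d{\left(Y,T \right)} = \frac{T + Y}{2190 + Y}$
$\sqrt{\left(1418377 - 198562\right) + d{\left(o{\left(x{\left(-1 \right)} \right)},1871 \right)}} = \sqrt{\left(1418377 - 198562\right) + \frac{1871 - 37}{2190 - 37}} = \sqrt{1219815 + \frac{1}{2153} \cdot 1834} = \sqrt{1219815 + \frac{1834}{2153}} = \sqrt{\frac{2626263529}{2153}} = \frac{\sqrt{5654345377937}}{2153}$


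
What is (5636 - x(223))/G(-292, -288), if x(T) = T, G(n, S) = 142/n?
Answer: -790298/71 ≈ -11131.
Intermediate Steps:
(5636 - x(223))/G(-292, -288) = (5636 - 1*223)/((142/(-292))) = (5636 - 223)/((142*(-1/292))) = 5413/(-71/146) = 5413*(-146/71) = -790298/71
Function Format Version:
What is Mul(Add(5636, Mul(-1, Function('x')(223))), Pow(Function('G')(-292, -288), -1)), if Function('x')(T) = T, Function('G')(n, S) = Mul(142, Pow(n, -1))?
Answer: Rational(-790298, 71) ≈ -11131.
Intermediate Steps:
Mul(Add(5636, Mul(-1, Function('x')(223))), Pow(Function('G')(-292, -288), -1)) = Mul(Add(5636, Mul(-1, 223)), Pow(Mul(142, Pow(-292, -1)), -1)) = Mul(Add(5636, -223), Pow(Mul(142, Rational(-1, 292)), -1)) = Mul(5413, Pow(Rational(-71, 146), -1)) = Mul(5413, Rational(-146, 71)) = Rational(-790298, 71)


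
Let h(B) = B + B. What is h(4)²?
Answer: 64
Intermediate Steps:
h(B) = 2*B
h(4)² = (2*4)² = 8² = 64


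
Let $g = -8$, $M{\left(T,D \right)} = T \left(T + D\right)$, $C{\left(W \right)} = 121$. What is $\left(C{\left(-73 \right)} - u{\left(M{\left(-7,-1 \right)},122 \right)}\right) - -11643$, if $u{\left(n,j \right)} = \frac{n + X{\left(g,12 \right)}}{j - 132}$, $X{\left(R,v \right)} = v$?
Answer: $\frac{58854}{5} \approx 11771.0$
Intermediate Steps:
$M{\left(T,D \right)} = T \left(D + T\right)$
$u{\left(n,j \right)} = \frac{12 + n}{-132 + j}$ ($u{\left(n,j \right)} = \frac{n + 12}{j - 132} = \frac{12 + n}{-132 + j}$)
$\left(C{\left(-73 \right)} - u{\left(M{\left(-7,-1 \right)},122 \right)}\right) - -11643 = \left(121 - \frac{12 - 7 \left(-1 - 7\right)}{-132 + 122}\right) - -11643 = \left(121 - \frac{12 - -56}{-10}\right) + 11643 = \left(121 - - \frac{12 + 56}{10}\right) + 11643 = \left(121 - \left(- \frac{1}{10}\right) 68\right) + 11643 = \left(121 - - \frac{34}{5}\right) + 11643 = \left(121 + \frac{34}{5}\right) + 11643 = \frac{639}{5} + 11643 = \frac{58854}{5}$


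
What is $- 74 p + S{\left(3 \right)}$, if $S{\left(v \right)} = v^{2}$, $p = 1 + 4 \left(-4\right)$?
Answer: $1119$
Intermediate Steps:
$p = -15$ ($p = 1 - 16 = -15$)
$- 74 p + S{\left(3 \right)} = \left(-74\right) \left(-15\right) + 3^{2} = 1110 + 9 = 1119$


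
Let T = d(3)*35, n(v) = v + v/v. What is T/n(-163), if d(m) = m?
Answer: -35/54 ≈ -0.64815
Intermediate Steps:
n(v) = 1 + v (n(v) = v + 1 = 1 + v)
T = 105 (T = 3*35 = 105)
T/n(-163) = 105/(1 - 163) = 105/(-162) = 105*(-1/162) = -35/54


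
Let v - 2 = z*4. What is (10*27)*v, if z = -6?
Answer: -5940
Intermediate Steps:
v = -22 (v = 2 - 6*4 = 2 - 24 = -22)
(10*27)*v = (10*27)*(-22) = 270*(-22) = -5940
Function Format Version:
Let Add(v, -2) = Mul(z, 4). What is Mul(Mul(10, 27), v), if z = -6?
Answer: -5940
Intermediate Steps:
v = -22 (v = Add(2, Mul(-6, 4)) = Add(2, -24) = -22)
Mul(Mul(10, 27), v) = Mul(Mul(10, 27), -22) = Mul(270, -22) = -5940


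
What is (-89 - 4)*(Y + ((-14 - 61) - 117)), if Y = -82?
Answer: 25482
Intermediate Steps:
(-89 - 4)*(Y + ((-14 - 61) - 117)) = (-89 - 4)*(-82 + ((-14 - 61) - 117)) = -93*(-82 + (-75 - 117)) = -93*(-82 - 192) = -93*(-274) = 25482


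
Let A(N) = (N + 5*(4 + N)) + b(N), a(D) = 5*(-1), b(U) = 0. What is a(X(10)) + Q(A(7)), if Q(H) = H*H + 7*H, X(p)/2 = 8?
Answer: 4273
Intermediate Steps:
X(p) = 16 (X(p) = 2*8 = 16)
a(D) = -5
A(N) = 20 + 6*N (A(N) = (N + 5*(4 + N)) + 0 = (N + (20 + 5*N)) + 0 = (20 + 6*N) + 0 = 20 + 6*N)
Q(H) = H² + 7*H
a(X(10)) + Q(A(7)) = -5 + (20 + 6*7)*(7 + (20 + 6*7)) = -5 + (20 + 42)*(7 + (20 + 42)) = -5 + 62*(7 + 62) = -5 + 62*69 = -5 + 4278 = 4273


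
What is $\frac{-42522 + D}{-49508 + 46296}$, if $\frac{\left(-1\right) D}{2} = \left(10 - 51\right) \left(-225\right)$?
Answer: $\frac{15243}{803} \approx 18.983$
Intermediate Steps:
$D = -18450$ ($D = - 2 \left(10 - 51\right) \left(-225\right) = - 2 \left(\left(-41\right) \left(-225\right)\right) = \left(-2\right) 9225 = -18450$)
$\frac{-42522 + D}{-49508 + 46296} = \frac{-42522 - 18450}{-49508 + 46296} = - \frac{60972}{-3212} = \left(-60972\right) \left(- \frac{1}{3212}\right) = \frac{15243}{803}$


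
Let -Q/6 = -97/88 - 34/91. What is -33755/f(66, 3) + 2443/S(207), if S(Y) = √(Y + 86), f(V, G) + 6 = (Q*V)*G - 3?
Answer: -1228682/63495 + 2443*√293/293 ≈ 123.37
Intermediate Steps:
Q = 35457/4004 (Q = -6*(-97/88 - 34/91) = -6*(-11819/8008) = 35457/4004 ≈ 8.8554)
f(V, G) = -9 + 35457*G*V/4004 (f(V, G) = -6 + ((35457*V/4004)*G - 3) = -6 + (35457*G*V/4004 - 3) = -6 + (-3 + 35457*G*V/4004) = -9 + 35457*G*V/4004)
S(Y) = √(86 + Y)
-33755/f(66, 3) + 2443/S(207) = -33755/(-9 + (35457/4004)*3*66) + 2443/(√(86 + 207)) = -33755/(-9 + 319113/182) + 2443/(√293) = -33755/317475/182 + 2443*(√293/293) = -33755*182/317475 + 2443*√293/293 = -1228682/63495 + 2443*√293/293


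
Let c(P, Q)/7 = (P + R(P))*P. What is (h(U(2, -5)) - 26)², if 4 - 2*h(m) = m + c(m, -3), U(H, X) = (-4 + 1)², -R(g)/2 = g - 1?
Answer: 36864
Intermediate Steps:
R(g) = 2 - 2*g (R(g) = -2*(g - 1) = -2*(-1 + g) = 2 - 2*g)
c(P, Q) = 7*P*(2 - P) (c(P, Q) = 7*((P + (2 - 2*P))*P) = 7*((2 - P)*P) = 7*(P*(2 - P)) = 7*P*(2 - P))
U(H, X) = 9 (U(H, X) = (-3)² = 9)
h(m) = 2 - m/2 - 7*m*(2 - m)/2 (h(m) = 2 - (m + 7*m*(2 - m))/2 = 2 + (-m/2 - 7*m*(2 - m)/2) = 2 - m/2 - 7*m*(2 - m)/2)
(h(U(2, -5)) - 26)² = ((2 - ½*9 + (7/2)*9*(-2 + 9)) - 26)² = ((2 - 9/2 + (7/2)*9*7) - 26)² = ((2 - 9/2 + 441/2) - 26)² = (218 - 26)² = 192² = 36864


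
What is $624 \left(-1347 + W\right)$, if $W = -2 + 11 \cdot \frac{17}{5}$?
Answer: $- \frac{4092192}{5} \approx -8.1844 \cdot 10^{5}$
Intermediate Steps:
$W = \frac{177}{5}$ ($W = -2 + 11 \cdot 17 \cdot \frac{1}{5} = -2 + 11 \cdot \frac{17}{5} = -2 + \frac{187}{5} = \frac{177}{5} \approx 35.4$)
$624 \left(-1347 + W\right) = 624 \left(-1347 + \frac{177}{5}\right) = 624 \left(- \frac{6558}{5}\right) = - \frac{4092192}{5}$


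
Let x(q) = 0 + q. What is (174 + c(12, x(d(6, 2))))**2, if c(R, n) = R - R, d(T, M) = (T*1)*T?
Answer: 30276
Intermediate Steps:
d(T, M) = T**2 (d(T, M) = T*T = T**2)
x(q) = q
c(R, n) = 0
(174 + c(12, x(d(6, 2))))**2 = (174 + 0)**2 = 174**2 = 30276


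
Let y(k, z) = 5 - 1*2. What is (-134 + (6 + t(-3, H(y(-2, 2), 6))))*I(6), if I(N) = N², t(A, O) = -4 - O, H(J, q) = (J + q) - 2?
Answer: -5004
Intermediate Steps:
y(k, z) = 3 (y(k, z) = 5 - 2 = 3)
H(J, q) = -2 + J + q
(-134 + (6 + t(-3, H(y(-2, 2), 6))))*I(6) = (-134 + (6 + (-4 - (-2 + 3 + 6))))*6² = (-134 + (6 + (-4 - 1*7)))*36 = (-134 + (6 + (-4 - 7)))*36 = (-134 + (6 - 11))*36 = (-134 - 5)*36 = -139*36 = -5004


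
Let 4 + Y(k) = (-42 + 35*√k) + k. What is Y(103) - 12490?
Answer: -12433 + 35*√103 ≈ -12078.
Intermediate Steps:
Y(k) = -46 + k + 35*√k (Y(k) = -4 + ((-42 + 35*√k) + k) = -4 + (-42 + k + 35*√k) = -46 + k + 35*√k)
Y(103) - 12490 = (-46 + 103 + 35*√103) - 12490 = (57 + 35*√103) - 12490 = -12433 + 35*√103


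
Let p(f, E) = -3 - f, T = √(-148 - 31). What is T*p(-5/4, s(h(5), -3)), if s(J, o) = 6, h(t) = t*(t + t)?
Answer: -7*I*√179/4 ≈ -23.413*I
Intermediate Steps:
h(t) = 2*t² (h(t) = t*(2*t) = 2*t²)
T = I*√179 (T = √(-179) = I*√179 ≈ 13.379*I)
T*p(-5/4, s(h(5), -3)) = (I*√179)*(-3 - (-5)/4) = (I*√179)*(-3 - 1*(-5/4)) = (I*√179)*(-3 + 5/4) = (I*√179)*(-7/4) = -7*I*√179/4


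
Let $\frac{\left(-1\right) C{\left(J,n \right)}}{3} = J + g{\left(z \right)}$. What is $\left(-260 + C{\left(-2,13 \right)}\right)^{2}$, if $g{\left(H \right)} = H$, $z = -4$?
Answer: $58564$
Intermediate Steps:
$C{\left(J,n \right)} = 12 - 3 J$ ($C{\left(J,n \right)} = - 3 \left(J - 4\right) = - 3 \left(-4 + J\right) = 12 - 3 J$)
$\left(-260 + C{\left(-2,13 \right)}\right)^{2} = \left(-260 + \left(12 - -6\right)\right)^{2} = \left(-260 + \left(12 + 6\right)\right)^{2} = \left(-260 + 18\right)^{2} = \left(-242\right)^{2} = 58564$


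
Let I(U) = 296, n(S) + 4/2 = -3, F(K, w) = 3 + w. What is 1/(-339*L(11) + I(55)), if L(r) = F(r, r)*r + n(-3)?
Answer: -1/50215 ≈ -1.9914e-5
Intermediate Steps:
n(S) = -5 (n(S) = -2 - 3 = -5)
L(r) = -5 + r*(3 + r) (L(r) = (3 + r)*r - 5 = r*(3 + r) - 5 = -5 + r*(3 + r))
1/(-339*L(11) + I(55)) = 1/(-339*(-5 + 11*(3 + 11)) + 296) = 1/(-339*(-5 + 11*14) + 296) = 1/(-339*(-5 + 154) + 296) = 1/(-339*149 + 296) = 1/(-50511 + 296) = 1/(-50215) = -1/50215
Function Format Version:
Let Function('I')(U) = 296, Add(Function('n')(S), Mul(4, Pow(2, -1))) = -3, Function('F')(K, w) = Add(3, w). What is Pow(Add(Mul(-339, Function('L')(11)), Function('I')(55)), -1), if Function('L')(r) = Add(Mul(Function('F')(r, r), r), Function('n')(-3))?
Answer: Rational(-1, 50215) ≈ -1.9914e-5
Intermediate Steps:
Function('n')(S) = -5 (Function('n')(S) = Add(-2, -3) = -5)
Function('L')(r) = Add(-5, Mul(r, Add(3, r))) (Function('L')(r) = Add(Mul(Add(3, r), r), -5) = Add(Mul(r, Add(3, r)), -5) = Add(-5, Mul(r, Add(3, r))))
Pow(Add(Mul(-339, Function('L')(11)), Function('I')(55)), -1) = Pow(Add(Mul(-339, Add(-5, Mul(11, Add(3, 11)))), 296), -1) = Pow(Add(Mul(-339, Add(-5, Mul(11, 14))), 296), -1) = Pow(Add(Mul(-339, Add(-5, 154)), 296), -1) = Pow(Add(Mul(-339, 149), 296), -1) = Pow(Add(-50511, 296), -1) = Pow(-50215, -1) = Rational(-1, 50215)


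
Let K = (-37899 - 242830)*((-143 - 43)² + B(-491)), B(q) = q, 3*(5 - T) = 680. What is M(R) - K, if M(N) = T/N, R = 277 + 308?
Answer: 3360566153162/351 ≈ 9.5743e+9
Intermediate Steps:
T = -665/3 (T = 5 - ⅓*680 = 5 - 680/3 = -665/3 ≈ -221.67)
R = 585
M(N) = -665/(3*N)
K = -9574262545 (K = (-37899 - 242830)*((-143 - 43)² - 491) = -280729*((-186)² - 491) = -280729*(34596 - 491) = -280729*34105 = -9574262545)
M(R) - K = -665/3/585 - 1*(-9574262545) = -665/3*1/585 + 9574262545 = -133/351 + 9574262545 = 3360566153162/351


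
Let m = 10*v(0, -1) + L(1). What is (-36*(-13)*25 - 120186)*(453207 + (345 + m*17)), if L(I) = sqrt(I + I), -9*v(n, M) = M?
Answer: -49206091452 - 1844262*sqrt(2) ≈ -4.9209e+10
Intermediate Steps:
v(n, M) = -M/9
L(I) = sqrt(2)*sqrt(I) (L(I) = sqrt(2*I) = sqrt(2)*sqrt(I))
m = 10/9 + sqrt(2) (m = 10*(-1/9*(-1)) + sqrt(2)*sqrt(1) = 10*(1/9) + sqrt(2)*1 = 10/9 + sqrt(2) ≈ 2.5253)
(-36*(-13)*25 - 120186)*(453207 + (345 + m*17)) = (-36*(-13)*25 - 120186)*(453207 + (345 + (10/9 + sqrt(2))*17)) = (468*25 - 120186)*(453207 + (345 + (170/9 + 17*sqrt(2)))) = (11700 - 120186)*(453207 + (3275/9 + 17*sqrt(2))) = -108486*(4082138/9 + 17*sqrt(2)) = -49206091452 - 1844262*sqrt(2)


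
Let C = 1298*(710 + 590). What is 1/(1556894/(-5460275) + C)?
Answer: 5460275/9213666478106 ≈ 5.9263e-7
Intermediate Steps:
C = 1687400 (C = 1298*1300 = 1687400)
1/(1556894/(-5460275) + C) = 1/(1556894/(-5460275) + 1687400) = 1/(1556894*(-1/5460275) + 1687400) = 1/(-1556894/5460275 + 1687400) = 1/(9213666478106/5460275) = 5460275/9213666478106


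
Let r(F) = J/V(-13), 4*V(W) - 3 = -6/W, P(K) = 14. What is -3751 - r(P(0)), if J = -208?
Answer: -157979/45 ≈ -3510.6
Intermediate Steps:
V(W) = 3/4 - 3/(2*W) (V(W) = 3/4 + (-6/W)/4 = 3/4 - 3/(2*W))
r(F) = -10816/45 (r(F) = -208*(-52/(3*(-2 - 13))) = -208/((3/4)*(-1/13)*(-15)) = -208/45/52 = -208*52/45 = -10816/45)
-3751 - r(P(0)) = -3751 - 1*(-10816/45) = -3751 + 10816/45 = -157979/45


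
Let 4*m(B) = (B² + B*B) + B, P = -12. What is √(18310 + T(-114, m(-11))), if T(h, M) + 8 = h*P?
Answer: √19670 ≈ 140.25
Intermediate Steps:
m(B) = B²/2 + B/4 (m(B) = ((B² + B*B) + B)/4 = ((B² + B²) + B)/4 = (2*B² + B)/4 = (B + 2*B²)/4 = B²/2 + B/4)
T(h, M) = -8 - 12*h (T(h, M) = -8 + h*(-12) = -8 - 12*h)
√(18310 + T(-114, m(-11))) = √(18310 + (-8 - 12*(-114))) = √(18310 + (-8 + 1368)) = √(18310 + 1360) = √19670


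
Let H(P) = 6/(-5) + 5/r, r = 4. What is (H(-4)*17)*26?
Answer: 221/10 ≈ 22.100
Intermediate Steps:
H(P) = 1/20 (H(P) = 6/(-5) + 5/4 = 6*(-⅕) + 5*(¼) = -6/5 + 5/4 = 1/20)
(H(-4)*17)*26 = ((1/20)*17)*26 = (17/20)*26 = 221/10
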